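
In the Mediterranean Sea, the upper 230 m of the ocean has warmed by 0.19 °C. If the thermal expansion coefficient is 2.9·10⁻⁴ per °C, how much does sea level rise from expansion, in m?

Δh = 0.013 m

Δh = αΔT·H = 2.9×10⁻⁴ × 0.19 × 230 = 0.012673 m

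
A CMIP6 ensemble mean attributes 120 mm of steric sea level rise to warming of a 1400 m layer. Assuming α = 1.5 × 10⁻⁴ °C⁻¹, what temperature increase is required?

ΔT = Δh/(αH) = 0.12 / (1.5×10⁻⁴ × 1400) ≈ 0.5714 K

ΔT ≈ 0.571 K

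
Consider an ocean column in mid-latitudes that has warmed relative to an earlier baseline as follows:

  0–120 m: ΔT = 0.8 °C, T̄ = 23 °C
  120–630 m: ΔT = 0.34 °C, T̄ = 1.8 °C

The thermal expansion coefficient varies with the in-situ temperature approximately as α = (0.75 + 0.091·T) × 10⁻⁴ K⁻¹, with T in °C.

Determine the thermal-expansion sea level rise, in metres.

Layer 1: α = (0.75 + 0.091×23)×10⁻⁴ = 2.843×10⁻⁴ K⁻¹
Layer 2: α = (0.75 + 0.091×1.8)×10⁻⁴ = 0.9138×10⁻⁴ K⁻¹
0.8 × 2.843×10⁻⁴ × 120 = 0.0272928 m
0.9138×10⁻⁴ × 0.34 × 510 = 0.015845292 m
Δh = 0.0272928 + 0.015845292 = 0.043138092 m

0.0431 m of thermosteric rise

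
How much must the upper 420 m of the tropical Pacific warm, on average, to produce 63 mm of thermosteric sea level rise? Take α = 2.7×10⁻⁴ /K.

0.556 °C

ΔT = Δh/(αH) = 0.063 / (2.7×10⁻⁴ × 420) ≈ 0.5556 °C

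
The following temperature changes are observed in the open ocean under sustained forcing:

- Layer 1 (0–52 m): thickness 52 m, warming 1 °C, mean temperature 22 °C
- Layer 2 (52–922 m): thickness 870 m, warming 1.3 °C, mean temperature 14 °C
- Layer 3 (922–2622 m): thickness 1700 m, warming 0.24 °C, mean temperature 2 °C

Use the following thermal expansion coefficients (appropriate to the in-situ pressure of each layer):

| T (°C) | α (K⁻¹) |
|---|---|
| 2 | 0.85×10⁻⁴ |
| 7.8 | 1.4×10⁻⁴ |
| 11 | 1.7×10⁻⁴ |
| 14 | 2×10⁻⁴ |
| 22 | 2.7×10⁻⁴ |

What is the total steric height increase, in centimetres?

Layer 1 at 22 °C → α = 2.7×10⁻⁴ K⁻¹
Layer 2 at 14 °C → α = 2×10⁻⁴ K⁻¹
Layer 3 at 2 °C → α = 0.85×10⁻⁴ K⁻¹
0–52 m: 1 × 52 × 2.7×10⁻⁴ = 0.01404 m
52–922 m: 2×10⁻⁴ × 870 × 1.3 = 0.22620 m
922–2622 m: 1700 × 0.24 × 0.85×10⁻⁴ = 0.03468 m
Δh = 0.01404 + 0.22620 + 0.03468 = 0.27492 m

Δh = 27 cm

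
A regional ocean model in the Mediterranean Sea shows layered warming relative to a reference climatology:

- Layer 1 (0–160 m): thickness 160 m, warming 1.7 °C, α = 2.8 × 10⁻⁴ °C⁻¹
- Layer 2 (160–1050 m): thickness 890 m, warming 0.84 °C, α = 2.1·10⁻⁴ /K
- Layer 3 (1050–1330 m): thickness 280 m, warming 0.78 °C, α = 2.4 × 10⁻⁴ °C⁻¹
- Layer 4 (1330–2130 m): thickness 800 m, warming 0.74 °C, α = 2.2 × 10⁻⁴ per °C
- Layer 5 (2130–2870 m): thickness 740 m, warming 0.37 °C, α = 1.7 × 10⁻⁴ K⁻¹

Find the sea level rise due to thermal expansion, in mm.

2.8×10⁻⁴ × 160 × 1.7 = 0.07616 m
0.84 × 890 × 2.1×10⁻⁴ = 0.156996 m
Layer 3: 2.4×10⁻⁴ × 0.78 × 280 = 0.052416 m
Layer 4: 0.74 × 2.2×10⁻⁴ × 800 = 0.13024 m
0.37 × 740 × 1.7×10⁻⁴ = 0.046546 m
Δh = 0.07616 + 0.156996 + 0.052416 + 0.13024 + 0.046546 = 0.462358 m ≈ 460 mm

Δh = 460 mm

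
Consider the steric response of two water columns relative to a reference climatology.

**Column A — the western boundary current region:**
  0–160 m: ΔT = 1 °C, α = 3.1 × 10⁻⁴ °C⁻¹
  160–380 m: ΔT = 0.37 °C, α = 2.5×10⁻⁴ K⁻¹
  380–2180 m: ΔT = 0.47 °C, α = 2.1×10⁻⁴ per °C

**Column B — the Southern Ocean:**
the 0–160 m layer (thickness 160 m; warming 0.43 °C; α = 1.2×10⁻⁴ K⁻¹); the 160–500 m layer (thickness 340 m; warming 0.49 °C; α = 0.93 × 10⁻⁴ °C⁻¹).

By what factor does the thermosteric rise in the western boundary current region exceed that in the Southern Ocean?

A 0–160 m: 3.1×10⁻⁴ × 1 × 160 = 0.04960 m
A 160–380 m: 0.37 × 2.5×10⁻⁴ × 220 = 0.02035 m
A 380–2180 m: 1800 × 2.1×10⁻⁴ × 0.47 = 0.17766 m
A total: 0.24761 m
B 0–160 m: 0.43 × 1.2×10⁻⁴ × 160 = 0.008256 m
B 160–500 m: 0.49 × 0.93×10⁻⁴ × 340 = 0.0154938 m
B total: 0.0237498 m
Ratio: 0.24761 / 0.0237498 ≈ 10.43

a factor of 10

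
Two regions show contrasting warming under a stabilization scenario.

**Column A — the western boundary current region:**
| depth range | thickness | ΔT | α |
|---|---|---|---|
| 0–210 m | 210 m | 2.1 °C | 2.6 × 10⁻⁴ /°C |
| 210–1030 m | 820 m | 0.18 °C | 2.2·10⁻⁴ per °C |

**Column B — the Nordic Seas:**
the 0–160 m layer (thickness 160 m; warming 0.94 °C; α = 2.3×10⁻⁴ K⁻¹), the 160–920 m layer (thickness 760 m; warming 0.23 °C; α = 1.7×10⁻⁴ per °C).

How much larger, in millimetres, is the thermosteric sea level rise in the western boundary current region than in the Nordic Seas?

83 mm

A 0–210 m: 210 × 2.1 × 2.6×10⁻⁴ = 0.11466 m
A Layer 2: 820 × 2.2×10⁻⁴ × 0.18 = 0.032472 m
A total: 0.147132 m
B 0.94 × 2.3×10⁻⁴ × 160 = 0.034592 m
B 1.7×10⁻⁴ × 760 × 0.23 = 0.029716 m
B total: 0.064308 m
Difference: 0.147132 − 0.064308 = 0.082824 m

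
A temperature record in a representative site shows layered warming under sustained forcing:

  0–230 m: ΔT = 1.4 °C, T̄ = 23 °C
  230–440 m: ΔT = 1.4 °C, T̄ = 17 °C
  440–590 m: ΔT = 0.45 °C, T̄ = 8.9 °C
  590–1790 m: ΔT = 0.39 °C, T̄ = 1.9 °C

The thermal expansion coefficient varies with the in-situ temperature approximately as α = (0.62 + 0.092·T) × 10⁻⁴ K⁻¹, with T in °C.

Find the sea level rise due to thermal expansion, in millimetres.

about 200 mm

Layer 1: α = (0.62 + 0.092×23)×10⁻⁴ = 2.736×10⁻⁴ K⁻¹
Layer 2: α = (0.62 + 0.092×17)×10⁻⁴ = 2.184×10⁻⁴ K⁻¹
Layer 3: α = (0.62 + 0.092×8.9)×10⁻⁴ = 1.4388×10⁻⁴ K⁻¹
Layer 4: α = (0.62 + 0.092×1.9)×10⁻⁴ = 0.7948×10⁻⁴ K⁻¹
230 × 1.4 × 2.736×10⁻⁴ = 0.0880992 m
Layer 2: 2.184×10⁻⁴ × 210 × 1.4 = 0.0642096 m
0.45 × 150 × 1.4388×10⁻⁴ = 0.0097119 m
590–1790 m: 1200 × 0.7948×10⁻⁴ × 0.39 = 0.03719664 m
Δh = 0.0880992 + 0.0642096 + 0.0097119 + 0.03719664 = 0.19921734 m ≈ 200 mm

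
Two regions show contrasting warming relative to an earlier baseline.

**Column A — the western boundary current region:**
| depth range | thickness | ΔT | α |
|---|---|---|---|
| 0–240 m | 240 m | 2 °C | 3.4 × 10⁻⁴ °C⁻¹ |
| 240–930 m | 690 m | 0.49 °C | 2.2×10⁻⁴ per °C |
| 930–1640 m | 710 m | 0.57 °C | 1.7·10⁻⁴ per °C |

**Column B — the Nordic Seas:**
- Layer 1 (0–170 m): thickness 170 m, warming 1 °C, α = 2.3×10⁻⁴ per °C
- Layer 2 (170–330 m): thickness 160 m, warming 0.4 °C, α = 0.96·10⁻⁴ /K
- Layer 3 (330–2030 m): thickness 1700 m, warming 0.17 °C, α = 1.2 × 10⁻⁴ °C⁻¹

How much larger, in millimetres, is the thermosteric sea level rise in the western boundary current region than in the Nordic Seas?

230 mm larger

A 3.4×10⁻⁴ × 240 × 2 = 0.16320 m
A Layer 2: 0.49 × 690 × 2.2×10⁻⁴ = 0.074382 m
A Layer 3: 710 × 1.7×10⁻⁴ × 0.57 = 0.068799 m
A total: 0.306381 m
B 0–170 m: 2.3×10⁻⁴ × 170 × 1 = 0.03910 m
B 0.96×10⁻⁴ × 0.4 × 160 = 0.006144 m
B Layer 3: 1.2×10⁻⁴ × 1700 × 0.17 = 0.03468 m
B total: 0.079924 m
Difference: 0.306381 − 0.079924 = 0.226457 m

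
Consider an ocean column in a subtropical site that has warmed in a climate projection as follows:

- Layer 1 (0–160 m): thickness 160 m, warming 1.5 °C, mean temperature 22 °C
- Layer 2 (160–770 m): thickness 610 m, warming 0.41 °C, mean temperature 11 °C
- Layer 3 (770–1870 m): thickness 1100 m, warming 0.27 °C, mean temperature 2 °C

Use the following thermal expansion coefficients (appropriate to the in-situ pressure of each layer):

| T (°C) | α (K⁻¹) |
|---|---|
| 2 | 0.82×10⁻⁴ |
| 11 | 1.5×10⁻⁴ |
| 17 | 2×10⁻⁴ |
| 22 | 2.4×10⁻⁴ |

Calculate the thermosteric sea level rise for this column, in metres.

0.119 m

Layer 1 at 22 °C → α = 2.4×10⁻⁴ K⁻¹
Layer 2 at 11 °C → α = 1.5×10⁻⁴ K⁻¹
Layer 3 at 2 °C → α = 0.82×10⁻⁴ K⁻¹
0–160 m: 2.4×10⁻⁴ × 1.5 × 160 = 0.05760 m
Layer 2: 1.5×10⁻⁴ × 610 × 0.41 = 0.037515 m
770–1870 m: 0.27 × 1100 × 0.82×10⁻⁴ = 0.024354 m
Δh = 0.05760 + 0.037515 + 0.024354 = 0.119469 m ≈ 0.119 m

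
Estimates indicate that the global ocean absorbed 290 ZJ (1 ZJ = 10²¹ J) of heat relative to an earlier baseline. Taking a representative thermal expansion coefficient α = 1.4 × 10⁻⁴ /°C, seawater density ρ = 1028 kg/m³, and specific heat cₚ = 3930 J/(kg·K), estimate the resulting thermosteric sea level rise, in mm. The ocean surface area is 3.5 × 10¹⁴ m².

Δh = 28.7 mm

Per unit area: Q = 290×10²¹ / (3.5×10¹⁴) ≈ 8.286×10⁸ J/m²
Δh = αQ/(ρcₚ) = 1.4×10⁻⁴ × 8.286×10⁸ / (1028 × 3930) ≈ 0.028714 m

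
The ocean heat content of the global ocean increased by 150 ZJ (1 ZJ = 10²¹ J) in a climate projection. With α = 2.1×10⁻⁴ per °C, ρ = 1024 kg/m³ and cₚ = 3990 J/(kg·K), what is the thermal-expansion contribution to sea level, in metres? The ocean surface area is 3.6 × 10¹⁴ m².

Per unit area: Q = 150×10²¹ / (3.6×10¹⁴) ≈ 4.167×10⁸ J/m²
Δh = αQ/(ρcₚ) = 2.1×10⁻⁴ × 4.167×10⁸ / (1024 × 3990) ≈ 0.021418 m

Δh = 0.0214 m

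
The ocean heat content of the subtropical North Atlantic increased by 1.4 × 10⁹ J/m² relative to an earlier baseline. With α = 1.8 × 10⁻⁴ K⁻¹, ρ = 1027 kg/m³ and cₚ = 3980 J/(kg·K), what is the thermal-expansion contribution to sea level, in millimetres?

Δh = αQ/(ρcₚ) = 1.8×10⁻⁴ × 1.4×10⁹ / (1027 × 3980) ≈ 0.061652 m

Δh = 61.7 mm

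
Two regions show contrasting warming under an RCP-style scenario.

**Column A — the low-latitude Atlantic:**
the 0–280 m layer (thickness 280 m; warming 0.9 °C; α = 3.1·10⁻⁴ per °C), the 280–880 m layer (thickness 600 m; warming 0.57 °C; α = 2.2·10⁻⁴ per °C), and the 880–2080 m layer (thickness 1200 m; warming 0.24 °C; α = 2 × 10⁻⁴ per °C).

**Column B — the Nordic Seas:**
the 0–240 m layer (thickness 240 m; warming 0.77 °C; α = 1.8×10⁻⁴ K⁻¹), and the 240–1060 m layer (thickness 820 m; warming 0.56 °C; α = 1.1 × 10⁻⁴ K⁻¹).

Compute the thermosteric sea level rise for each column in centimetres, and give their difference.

Δh_A ≈ 21.1 cm, Δh_B ≈ 8.38 cm; difference ≈ 12.7 cm

A 0–280 m: 0.9 × 3.1×10⁻⁴ × 280 = 0.07812 m
A 280–880 m: 2.2×10⁻⁴ × 0.57 × 600 = 0.07524 m
A Layer 3: 2×10⁻⁴ × 1200 × 0.24 = 0.05760 m
A total: 0.21096 m
B 0.77 × 1.8×10⁻⁴ × 240 = 0.033264 m
B 240–1060 m: 0.56 × 1.1×10⁻⁴ × 820 = 0.050512 m
B total: 0.083776 m
Difference: 0.21096 − 0.083776 = 0.127184 m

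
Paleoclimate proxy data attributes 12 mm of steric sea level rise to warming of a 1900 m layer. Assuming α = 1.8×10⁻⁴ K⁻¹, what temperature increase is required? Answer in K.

about 0.0351 K

ΔT = Δh/(αH) = 0.012 / (1.8×10⁻⁴ × 1900) ≈ 0.03509 K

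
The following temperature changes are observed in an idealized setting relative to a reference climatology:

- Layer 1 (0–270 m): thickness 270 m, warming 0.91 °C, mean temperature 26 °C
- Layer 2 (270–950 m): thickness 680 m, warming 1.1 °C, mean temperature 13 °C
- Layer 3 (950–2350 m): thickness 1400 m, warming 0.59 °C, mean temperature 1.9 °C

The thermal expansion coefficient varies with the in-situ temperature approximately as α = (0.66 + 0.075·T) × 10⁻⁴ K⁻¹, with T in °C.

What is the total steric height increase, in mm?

253 mm of thermosteric rise

Layer 1: α = (0.66 + 0.075×26)×10⁻⁴ = 2.61×10⁻⁴ K⁻¹
Layer 2: α = (0.66 + 0.075×13)×10⁻⁴ = 1.635×10⁻⁴ K⁻¹
Layer 3: α = (0.66 + 0.075×1.9)×10⁻⁴ = 0.8025×10⁻⁴ K⁻¹
0–270 m: 2.61×10⁻⁴ × 270 × 0.91 = 0.0641277 m
270–950 m: 1.635×10⁻⁴ × 680 × 1.1 = 0.122298 m
950–2350 m: 0.8025×10⁻⁴ × 1400 × 0.59 = 0.0662865 m
Δh = 0.0641277 + 0.122298 + 0.0662865 = 0.2527122 m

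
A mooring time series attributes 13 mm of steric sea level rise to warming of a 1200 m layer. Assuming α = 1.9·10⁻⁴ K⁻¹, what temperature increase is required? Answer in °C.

ΔT = Δh/(αH) = 0.013 / (1.9×10⁻⁴ × 1200) ≈ 0.05702 °C

ΔT ≈ 0.0570 °C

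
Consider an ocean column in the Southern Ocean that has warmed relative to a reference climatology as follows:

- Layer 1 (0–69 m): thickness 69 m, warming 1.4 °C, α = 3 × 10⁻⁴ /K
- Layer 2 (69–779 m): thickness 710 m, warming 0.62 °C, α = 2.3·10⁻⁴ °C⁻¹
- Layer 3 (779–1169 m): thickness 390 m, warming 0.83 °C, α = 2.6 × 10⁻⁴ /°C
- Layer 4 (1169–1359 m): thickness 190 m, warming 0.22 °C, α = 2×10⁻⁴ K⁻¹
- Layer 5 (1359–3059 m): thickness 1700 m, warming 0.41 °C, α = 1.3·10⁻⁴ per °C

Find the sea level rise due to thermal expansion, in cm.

31.3 cm of thermosteric rise

Layer 1: 3×10⁻⁴ × 69 × 1.4 = 0.02898 m
69–779 m: 0.62 × 710 × 2.3×10⁻⁴ = 0.101246 m
0.83 × 390 × 2.6×10⁻⁴ = 0.084162 m
Layer 4: 0.22 × 190 × 2×10⁻⁴ = 0.00836 m
1700 × 0.41 × 1.3×10⁻⁴ = 0.09061 m
Δh = 0.02898 + 0.101246 + 0.084162 + 0.00836 + 0.09061 = 0.313358 m ≈ 31.3 cm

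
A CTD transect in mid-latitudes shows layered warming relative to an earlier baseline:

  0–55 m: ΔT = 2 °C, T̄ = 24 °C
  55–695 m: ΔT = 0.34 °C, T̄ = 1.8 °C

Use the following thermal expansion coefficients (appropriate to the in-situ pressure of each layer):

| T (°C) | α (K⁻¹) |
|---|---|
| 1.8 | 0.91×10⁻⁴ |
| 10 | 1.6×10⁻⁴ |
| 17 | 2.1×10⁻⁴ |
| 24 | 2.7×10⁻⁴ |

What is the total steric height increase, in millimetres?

Δh = 50 mm

Layer 1 at 24 °C → α = 2.7×10⁻⁴ K⁻¹
Layer 2 at 1.8 °C → α = 0.91×10⁻⁴ K⁻¹
0–55 m: 55 × 2.7×10⁻⁴ × 2 = 0.02970 m
Layer 2: 0.34 × 0.91×10⁻⁴ × 640 = 0.0198016 m
Δh = 0.02970 + 0.0198016 = 0.0495016 m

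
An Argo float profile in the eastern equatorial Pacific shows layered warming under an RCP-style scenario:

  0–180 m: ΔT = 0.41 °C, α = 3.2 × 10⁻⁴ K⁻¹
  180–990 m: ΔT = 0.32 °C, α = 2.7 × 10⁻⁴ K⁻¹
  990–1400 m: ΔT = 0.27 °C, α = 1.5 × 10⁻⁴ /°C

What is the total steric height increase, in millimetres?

0–180 m: 0.41 × 180 × 3.2×10⁻⁴ = 0.023616 m
180–990 m: 810 × 2.7×10⁻⁴ × 0.32 = 0.069984 m
990–1400 m: 1.5×10⁻⁴ × 410 × 0.27 = 0.016605 m
Δh = 0.023616 + 0.069984 + 0.016605 = 0.110205 m

Δh ≈ 110 mm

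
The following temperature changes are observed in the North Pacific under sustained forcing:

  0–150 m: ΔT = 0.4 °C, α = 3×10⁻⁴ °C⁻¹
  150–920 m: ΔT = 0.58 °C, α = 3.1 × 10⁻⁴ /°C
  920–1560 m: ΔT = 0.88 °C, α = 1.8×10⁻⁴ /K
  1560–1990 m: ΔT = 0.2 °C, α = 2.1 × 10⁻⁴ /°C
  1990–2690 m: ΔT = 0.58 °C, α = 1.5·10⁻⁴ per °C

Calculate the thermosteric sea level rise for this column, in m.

Layer 1: 0.4 × 3×10⁻⁴ × 150 = 0.01800 m
150–920 m: 0.58 × 770 × 3.1×10⁻⁴ = 0.138446 m
920–1560 m: 1.8×10⁻⁴ × 0.88 × 640 = 0.101376 m
1560–1990 m: 2.1×10⁻⁴ × 0.2 × 430 = 0.01806 m
1990–2690 m: 0.58 × 700 × 1.5×10⁻⁴ = 0.06090 m
Δh = 0.01800 + 0.138446 + 0.101376 + 0.01806 + 0.06090 = 0.336782 m ≈ 0.34 m

0.34 m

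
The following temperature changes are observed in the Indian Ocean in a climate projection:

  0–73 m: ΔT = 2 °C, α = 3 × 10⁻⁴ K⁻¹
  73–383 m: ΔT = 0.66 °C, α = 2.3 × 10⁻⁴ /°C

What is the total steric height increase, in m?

Layer 1: 73 × 2 × 3×10⁻⁴ = 0.04380 m
2.3×10⁻⁴ × 310 × 0.66 = 0.047058 m
Δh = 0.04380 + 0.047058 = 0.090858 m

Δh = 0.0909 m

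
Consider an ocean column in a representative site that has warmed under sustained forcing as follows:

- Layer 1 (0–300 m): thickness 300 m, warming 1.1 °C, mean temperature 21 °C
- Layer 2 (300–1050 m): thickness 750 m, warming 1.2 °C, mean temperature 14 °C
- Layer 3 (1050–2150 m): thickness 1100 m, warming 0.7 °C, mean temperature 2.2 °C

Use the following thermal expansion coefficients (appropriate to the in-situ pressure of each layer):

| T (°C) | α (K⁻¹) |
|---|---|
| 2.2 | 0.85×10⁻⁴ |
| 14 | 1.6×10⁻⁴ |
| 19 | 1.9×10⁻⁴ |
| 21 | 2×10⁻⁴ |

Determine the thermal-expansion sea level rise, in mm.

Layer 1 at 21 °C → α = 2×10⁻⁴ K⁻¹
Layer 2 at 14 °C → α = 1.6×10⁻⁴ K⁻¹
Layer 3 at 2.2 °C → α = 0.85×10⁻⁴ K⁻¹
Layer 1: 2×10⁻⁴ × 300 × 1.1 = 0.06600 m
300–1050 m: 1.6×10⁻⁴ × 750 × 1.2 = 0.14400 m
Layer 3: 1100 × 0.7 × 0.85×10⁻⁴ = 0.06545 m
Δh = 0.06600 + 0.14400 + 0.06545 = 0.27545 m

275 mm of thermosteric rise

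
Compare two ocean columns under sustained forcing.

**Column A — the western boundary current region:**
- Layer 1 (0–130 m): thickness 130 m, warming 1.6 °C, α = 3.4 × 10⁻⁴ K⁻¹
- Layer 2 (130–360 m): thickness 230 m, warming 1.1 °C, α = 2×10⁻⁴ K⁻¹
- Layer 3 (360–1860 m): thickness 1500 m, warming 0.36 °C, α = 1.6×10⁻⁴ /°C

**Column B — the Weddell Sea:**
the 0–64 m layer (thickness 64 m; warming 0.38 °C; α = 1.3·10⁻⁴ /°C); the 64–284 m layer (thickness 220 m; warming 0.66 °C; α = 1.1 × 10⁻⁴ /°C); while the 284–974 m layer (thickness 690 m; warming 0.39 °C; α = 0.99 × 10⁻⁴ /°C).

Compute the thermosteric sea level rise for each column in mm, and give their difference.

A: 208 mm; B: 45.8 mm; difference 162 mm

A Layer 1: 1.6 × 3.4×10⁻⁴ × 130 = 0.07072 m
A 130–360 m: 230 × 2×10⁻⁴ × 1.1 = 0.05060 m
A 1500 × 0.36 × 1.6×10⁻⁴ = 0.08640 m
A total: 0.20772 m
B 0–64 m: 0.38 × 1.3×10⁻⁴ × 64 = 0.0031616 m
B 1.1×10⁻⁴ × 220 × 0.66 = 0.015972 m
B Layer 3: 0.39 × 0.99×10⁻⁴ × 690 = 0.0266409 m
B total: 0.0457745 m
Difference: 0.20772 − 0.0457745 = 0.1619455 m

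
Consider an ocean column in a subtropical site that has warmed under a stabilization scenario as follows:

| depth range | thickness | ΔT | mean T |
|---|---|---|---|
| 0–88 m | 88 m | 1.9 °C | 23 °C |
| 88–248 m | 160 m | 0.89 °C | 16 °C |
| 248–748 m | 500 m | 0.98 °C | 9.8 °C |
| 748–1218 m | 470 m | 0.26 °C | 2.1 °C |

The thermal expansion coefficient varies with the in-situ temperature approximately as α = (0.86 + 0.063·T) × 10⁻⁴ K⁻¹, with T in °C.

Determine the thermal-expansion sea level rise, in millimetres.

Layer 1: α = (0.86 + 0.063×23)×10⁻⁴ = 2.309×10⁻⁴ K⁻¹
Layer 2: α = (0.86 + 0.063×16)×10⁻⁴ = 1.868×10⁻⁴ K⁻¹
Layer 3: α = (0.86 + 0.063×9.8)×10⁻⁴ = 1.4774×10⁻⁴ K⁻¹
Layer 4: α = (0.86 + 0.063×2.1)×10⁻⁴ = 0.9923×10⁻⁴ K⁻¹
0–88 m: 1.9 × 2.309×10⁻⁴ × 88 = 0.03860648 m
88–248 m: 1.868×10⁻⁴ × 0.89 × 160 = 0.02660032 m
Layer 3: 500 × 1.4774×10⁻⁴ × 0.98 = 0.0723926 m
748–1218 m: 0.9923×10⁻⁴ × 0.26 × 470 = 0.012125906 m
Δh = 0.03860648 + 0.02660032 + 0.0723926 + 0.012125906 = 0.149725306 m ≈ 150 mm

Δh ≈ 150 mm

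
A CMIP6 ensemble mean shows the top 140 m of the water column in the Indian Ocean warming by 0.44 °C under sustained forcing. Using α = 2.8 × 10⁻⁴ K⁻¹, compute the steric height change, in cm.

1.72 cm of thermosteric rise

Δh = αΔT·H = 2.8×10⁻⁴ × 0.44 × 140 = 0.017248 m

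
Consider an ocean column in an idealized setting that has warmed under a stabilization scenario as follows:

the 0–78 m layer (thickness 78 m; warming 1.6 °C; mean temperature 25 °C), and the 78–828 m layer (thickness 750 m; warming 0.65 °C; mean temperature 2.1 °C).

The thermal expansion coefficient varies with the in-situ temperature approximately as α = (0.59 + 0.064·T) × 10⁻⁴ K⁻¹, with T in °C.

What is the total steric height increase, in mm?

Layer 1: α = (0.59 + 0.064×25)×10⁻⁴ = 2.19×10⁻⁴ K⁻¹
Layer 2: α = (0.59 + 0.064×2.1)×10⁻⁴ = 0.7244×10⁻⁴ K⁻¹
Layer 1: 78 × 2.19×10⁻⁴ × 1.6 = 0.0273312 m
Layer 2: 0.65 × 750 × 0.7244×10⁻⁴ = 0.0353145 m
Δh = 0.0273312 + 0.0353145 = 0.0626457 m ≈ 63 mm

63 mm of thermosteric rise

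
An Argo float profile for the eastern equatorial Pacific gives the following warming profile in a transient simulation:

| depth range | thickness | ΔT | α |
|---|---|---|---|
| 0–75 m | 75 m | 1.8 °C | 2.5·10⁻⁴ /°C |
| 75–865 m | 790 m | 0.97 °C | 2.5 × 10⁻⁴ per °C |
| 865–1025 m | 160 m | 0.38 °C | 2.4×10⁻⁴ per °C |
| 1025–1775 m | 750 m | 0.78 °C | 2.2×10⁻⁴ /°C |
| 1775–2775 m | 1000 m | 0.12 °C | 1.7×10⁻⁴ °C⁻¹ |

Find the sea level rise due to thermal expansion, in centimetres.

Δh ≈ 38.9 cm

2.5×10⁻⁴ × 1.8 × 75 = 0.03375 m
75–865 m: 0.97 × 790 × 2.5×10⁻⁴ = 0.191575 m
Layer 3: 0.38 × 2.4×10⁻⁴ × 160 = 0.014592 m
750 × 0.78 × 2.2×10⁻⁴ = 0.12870 m
Layer 5: 1.7×10⁻⁴ × 1000 × 0.12 = 0.02040 m
Δh = 0.03375 + 0.191575 + 0.014592 + 0.12870 + 0.02040 = 0.389017 m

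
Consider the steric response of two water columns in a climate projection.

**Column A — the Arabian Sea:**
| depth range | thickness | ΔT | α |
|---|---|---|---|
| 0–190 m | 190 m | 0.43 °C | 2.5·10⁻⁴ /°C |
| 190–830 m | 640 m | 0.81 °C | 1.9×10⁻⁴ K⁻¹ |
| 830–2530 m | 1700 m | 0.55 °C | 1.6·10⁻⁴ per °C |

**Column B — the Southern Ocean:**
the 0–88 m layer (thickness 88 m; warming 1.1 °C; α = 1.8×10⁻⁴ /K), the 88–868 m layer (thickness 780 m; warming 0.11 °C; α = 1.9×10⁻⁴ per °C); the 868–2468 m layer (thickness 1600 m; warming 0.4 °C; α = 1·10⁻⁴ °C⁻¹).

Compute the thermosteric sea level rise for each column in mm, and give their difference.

A: 269 mm; B: 97.7 mm; difference 171 mm

A 190 × 0.43 × 2.5×10⁻⁴ = 0.020425 m
A 190–830 m: 640 × 1.9×10⁻⁴ × 0.81 = 0.098496 m
A 0.55 × 1.6×10⁻⁴ × 1700 = 0.14960 m
A total: 0.268521 m
B Layer 1: 88 × 1.1 × 1.8×10⁻⁴ = 0.017424 m
B Layer 2: 0.11 × 780 × 1.9×10⁻⁴ = 0.016302 m
B 1600 × 1×10⁻⁴ × 0.4 = 0.06400 m
B total: 0.097726 m
Difference: 0.268521 − 0.097726 = 0.170795 m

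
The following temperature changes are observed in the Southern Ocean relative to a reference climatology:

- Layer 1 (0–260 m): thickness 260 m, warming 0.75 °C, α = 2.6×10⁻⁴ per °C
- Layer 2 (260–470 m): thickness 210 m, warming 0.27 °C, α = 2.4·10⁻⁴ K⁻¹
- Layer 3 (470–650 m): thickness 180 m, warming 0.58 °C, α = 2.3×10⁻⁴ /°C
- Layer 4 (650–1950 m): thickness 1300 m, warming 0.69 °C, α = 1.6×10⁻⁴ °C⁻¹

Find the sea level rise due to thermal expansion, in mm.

230 mm of thermosteric rise

Layer 1: 2.6×10⁻⁴ × 0.75 × 260 = 0.05070 m
260–470 m: 0.27 × 210 × 2.4×10⁻⁴ = 0.013608 m
470–650 m: 2.3×10⁻⁴ × 0.58 × 180 = 0.024012 m
Layer 4: 1300 × 0.69 × 1.6×10⁻⁴ = 0.14352 m
Δh = 0.05070 + 0.013608 + 0.024012 + 0.14352 = 0.23184 m ≈ 230 mm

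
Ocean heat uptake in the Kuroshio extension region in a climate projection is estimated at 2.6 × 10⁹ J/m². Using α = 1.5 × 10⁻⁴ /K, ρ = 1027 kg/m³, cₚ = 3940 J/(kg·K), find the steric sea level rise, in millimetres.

Δh = 96.4 mm

Δh = αQ/(ρcₚ) = 1.5×10⁻⁴ × 2.6×10⁹ / (1027 × 3940) ≈ 0.096382 m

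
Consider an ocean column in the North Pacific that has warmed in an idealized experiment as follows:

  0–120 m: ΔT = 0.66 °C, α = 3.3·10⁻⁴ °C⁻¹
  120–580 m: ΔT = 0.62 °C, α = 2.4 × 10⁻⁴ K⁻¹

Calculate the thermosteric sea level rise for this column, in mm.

Δh ≈ 94.6 mm

Layer 1: 0.66 × 120 × 3.3×10⁻⁴ = 0.026136 m
0.62 × 460 × 2.4×10⁻⁴ = 0.068448 m
Δh = 0.026136 + 0.068448 = 0.094584 m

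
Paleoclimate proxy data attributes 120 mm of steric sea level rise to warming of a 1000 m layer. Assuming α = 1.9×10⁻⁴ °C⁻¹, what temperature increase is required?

ΔT = Δh/(αH) = 0.12 / (1.9×10⁻⁴ × 1000) ≈ 0.6316 K

about 0.632 K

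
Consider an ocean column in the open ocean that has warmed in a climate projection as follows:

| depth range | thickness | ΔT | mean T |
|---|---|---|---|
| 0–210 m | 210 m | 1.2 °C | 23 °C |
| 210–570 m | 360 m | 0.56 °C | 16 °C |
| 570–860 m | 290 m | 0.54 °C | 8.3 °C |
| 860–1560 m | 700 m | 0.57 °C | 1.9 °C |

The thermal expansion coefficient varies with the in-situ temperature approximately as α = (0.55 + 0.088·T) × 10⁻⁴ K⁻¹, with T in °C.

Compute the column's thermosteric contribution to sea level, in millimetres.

Layer 1: α = (0.55 + 0.088×23)×10⁻⁴ = 2.574×10⁻⁴ K⁻¹
Layer 2: α = (0.55 + 0.088×16)×10⁻⁴ = 1.958×10⁻⁴ K⁻¹
Layer 3: α = (0.55 + 0.088×8.3)×10⁻⁴ = 1.2804×10⁻⁴ K⁻¹
Layer 4: α = (0.55 + 0.088×1.9)×10⁻⁴ = 0.7172×10⁻⁴ K⁻¹
0–210 m: 210 × 2.574×10⁻⁴ × 1.2 = 0.0648648 m
Layer 2: 360 × 1.958×10⁻⁴ × 0.56 = 0.03947328 m
570–860 m: 290 × 1.2804×10⁻⁴ × 0.54 = 0.020051064 m
0.7172×10⁻⁴ × 700 × 0.57 = 0.02861628 m
Δh = 0.0648648 + 0.03947328 + 0.020051064 + 0.02861628 = 0.153005424 m

Δh ≈ 153 mm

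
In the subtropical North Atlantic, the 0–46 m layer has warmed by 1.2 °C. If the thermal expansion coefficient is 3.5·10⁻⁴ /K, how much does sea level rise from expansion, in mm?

Δh = αΔT·H = 3.5×10⁻⁴ × 1.2 × 46 = 0.01932 m

19.3 mm of thermosteric rise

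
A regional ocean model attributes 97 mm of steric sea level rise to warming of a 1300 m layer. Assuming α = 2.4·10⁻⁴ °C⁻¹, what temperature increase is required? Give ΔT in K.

about 0.31 K

ΔT = Δh/(αH) = 0.097 / (2.4×10⁻⁴ × 1300) ≈ 0.3109 K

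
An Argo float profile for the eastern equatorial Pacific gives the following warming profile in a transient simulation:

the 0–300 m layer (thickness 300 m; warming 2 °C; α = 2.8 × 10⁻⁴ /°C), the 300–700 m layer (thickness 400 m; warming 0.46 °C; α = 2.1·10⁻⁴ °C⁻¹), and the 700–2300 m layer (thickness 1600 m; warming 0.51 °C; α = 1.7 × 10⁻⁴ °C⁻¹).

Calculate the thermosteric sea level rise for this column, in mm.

Δh = 350 mm

Layer 1: 300 × 2.8×10⁻⁴ × 2 = 0.16800 m
0.46 × 400 × 2.1×10⁻⁴ = 0.03864 m
Layer 3: 1600 × 0.51 × 1.7×10⁻⁴ = 0.13872 m
Δh = 0.16800 + 0.03864 + 0.13872 = 0.34536 m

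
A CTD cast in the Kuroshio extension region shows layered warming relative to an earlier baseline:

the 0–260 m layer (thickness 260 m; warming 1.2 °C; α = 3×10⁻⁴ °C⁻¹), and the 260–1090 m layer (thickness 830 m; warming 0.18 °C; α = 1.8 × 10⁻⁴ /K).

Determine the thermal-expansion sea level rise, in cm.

12 cm of thermosteric rise

Layer 1: 260 × 1.2 × 3×10⁻⁴ = 0.09360 m
Layer 2: 830 × 1.8×10⁻⁴ × 0.18 = 0.026892 m
Δh = 0.09360 + 0.026892 = 0.120492 m ≈ 12 cm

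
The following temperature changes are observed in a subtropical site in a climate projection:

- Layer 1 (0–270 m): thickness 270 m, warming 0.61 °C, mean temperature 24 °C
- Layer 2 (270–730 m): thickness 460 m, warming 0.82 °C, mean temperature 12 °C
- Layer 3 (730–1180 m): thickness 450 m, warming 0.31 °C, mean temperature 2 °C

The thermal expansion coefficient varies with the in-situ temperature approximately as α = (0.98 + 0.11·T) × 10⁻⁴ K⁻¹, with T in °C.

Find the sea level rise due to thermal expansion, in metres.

0.16 m of thermosteric rise

Layer 1: α = (0.98 + 0.11×24)×10⁻⁴ = 3.62×10⁻⁴ K⁻¹
Layer 2: α = (0.98 + 0.11×12)×10⁻⁴ = 2.3×10⁻⁴ K⁻¹
Layer 3: α = (0.98 + 0.11×2)×10⁻⁴ = 1.2×10⁻⁴ K⁻¹
0–270 m: 3.62×10⁻⁴ × 0.61 × 270 = 0.0596214 m
270–730 m: 460 × 0.82 × 2.3×10⁻⁴ = 0.086756 m
Layer 3: 1.2×10⁻⁴ × 0.31 × 450 = 0.01674 m
Δh = 0.0596214 + 0.086756 + 0.01674 = 0.1631174 m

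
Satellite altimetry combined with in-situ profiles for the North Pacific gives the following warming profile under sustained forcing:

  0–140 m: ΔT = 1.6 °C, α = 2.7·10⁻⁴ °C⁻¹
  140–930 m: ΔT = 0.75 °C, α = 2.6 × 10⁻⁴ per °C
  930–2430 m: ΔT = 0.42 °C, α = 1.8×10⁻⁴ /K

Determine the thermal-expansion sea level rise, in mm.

Δh ≈ 328 mm

0–140 m: 1.6 × 140 × 2.7×10⁻⁴ = 0.06048 m
Layer 2: 790 × 2.6×10⁻⁴ × 0.75 = 0.15405 m
1500 × 1.8×10⁻⁴ × 0.42 = 0.11340 m
Δh = 0.06048 + 0.15405 + 0.11340 = 0.32793 m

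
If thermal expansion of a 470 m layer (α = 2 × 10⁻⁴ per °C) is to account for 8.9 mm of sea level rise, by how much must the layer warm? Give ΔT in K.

ΔT ≈ 0.0947 K

ΔT = Δh/(αH) = 0.0089 / (2×10⁻⁴ × 470) ≈ 0.09468 K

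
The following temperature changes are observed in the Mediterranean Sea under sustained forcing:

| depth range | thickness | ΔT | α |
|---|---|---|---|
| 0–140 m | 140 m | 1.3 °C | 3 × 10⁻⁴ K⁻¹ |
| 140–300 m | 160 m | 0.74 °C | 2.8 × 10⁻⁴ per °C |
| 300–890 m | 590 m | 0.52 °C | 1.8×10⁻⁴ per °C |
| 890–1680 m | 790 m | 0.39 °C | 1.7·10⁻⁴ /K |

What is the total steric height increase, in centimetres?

19.5 cm of thermosteric rise

3×10⁻⁴ × 1.3 × 140 = 0.05460 m
Layer 2: 0.74 × 2.8×10⁻⁴ × 160 = 0.033152 m
Layer 3: 0.52 × 590 × 1.8×10⁻⁴ = 0.055224 m
890–1680 m: 1.7×10⁻⁴ × 790 × 0.39 = 0.052377 m
Δh = 0.05460 + 0.033152 + 0.055224 + 0.052377 = 0.195353 m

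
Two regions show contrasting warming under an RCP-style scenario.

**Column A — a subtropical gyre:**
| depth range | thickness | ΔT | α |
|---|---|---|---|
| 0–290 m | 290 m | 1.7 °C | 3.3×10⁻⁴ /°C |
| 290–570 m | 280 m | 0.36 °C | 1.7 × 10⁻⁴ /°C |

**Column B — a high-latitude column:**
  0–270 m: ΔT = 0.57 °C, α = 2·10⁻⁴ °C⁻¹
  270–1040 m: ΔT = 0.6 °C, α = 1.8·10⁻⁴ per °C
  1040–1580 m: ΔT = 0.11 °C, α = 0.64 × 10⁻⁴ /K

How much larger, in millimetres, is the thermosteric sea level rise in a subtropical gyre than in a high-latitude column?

62.1 mm

A 0–290 m: 290 × 1.7 × 3.3×10⁻⁴ = 0.16269 m
A 290–570 m: 1.7×10⁻⁴ × 0.36 × 280 = 0.017136 m
A total: 0.179826 m
B 270 × 2×10⁻⁴ × 0.57 = 0.03078 m
B 270–1040 m: 0.6 × 770 × 1.8×10⁻⁴ = 0.08316 m
B 1040–1580 m: 0.11 × 0.64×10⁻⁴ × 540 = 0.0038016 m
B total: 0.1177416 m
Difference: 0.179826 − 0.1177416 = 0.0620844 m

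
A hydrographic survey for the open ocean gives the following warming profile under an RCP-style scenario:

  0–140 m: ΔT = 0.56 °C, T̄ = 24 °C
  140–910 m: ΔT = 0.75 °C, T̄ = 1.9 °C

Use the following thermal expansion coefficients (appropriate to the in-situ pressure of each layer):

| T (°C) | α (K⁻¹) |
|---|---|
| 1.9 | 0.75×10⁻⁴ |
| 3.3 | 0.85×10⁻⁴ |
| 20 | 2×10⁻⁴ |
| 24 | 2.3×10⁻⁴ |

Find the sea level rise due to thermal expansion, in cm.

Layer 1 at 24 °C → α = 2.3×10⁻⁴ K⁻¹
Layer 2 at 1.9 °C → α = 0.75×10⁻⁴ K⁻¹
2.3×10⁻⁴ × 140 × 0.56 = 0.018032 m
Layer 2: 0.75 × 770 × 0.75×10⁻⁴ = 0.0433125 m
Δh = 0.018032 + 0.0433125 = 0.0613445 m ≈ 6.13 cm

Δh ≈ 6.13 cm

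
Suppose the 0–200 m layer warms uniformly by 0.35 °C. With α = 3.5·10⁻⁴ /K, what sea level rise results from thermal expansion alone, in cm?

Δh = αΔT·H = 3.5×10⁻⁴ × 0.35 × 200 = 0.02450 m

Δh = 2.5 cm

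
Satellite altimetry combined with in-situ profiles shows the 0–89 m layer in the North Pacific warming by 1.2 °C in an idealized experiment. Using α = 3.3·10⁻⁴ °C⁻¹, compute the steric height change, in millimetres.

Δh = αΔT·H = 3.3×10⁻⁴ × 1.2 × 89 = 0.035244 m

35.2 mm of thermosteric rise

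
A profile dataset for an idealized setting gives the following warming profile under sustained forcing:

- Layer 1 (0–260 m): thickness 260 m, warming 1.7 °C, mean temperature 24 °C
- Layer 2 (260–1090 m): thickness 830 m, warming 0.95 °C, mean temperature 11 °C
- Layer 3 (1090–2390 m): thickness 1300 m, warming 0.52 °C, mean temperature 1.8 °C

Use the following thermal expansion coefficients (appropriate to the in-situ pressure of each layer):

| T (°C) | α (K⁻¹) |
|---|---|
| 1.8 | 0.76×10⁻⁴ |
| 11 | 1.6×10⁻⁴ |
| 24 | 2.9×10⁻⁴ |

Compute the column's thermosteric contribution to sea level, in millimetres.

about 310 mm

Layer 1 at 24 °C → α = 2.9×10⁻⁴ K⁻¹
Layer 2 at 11 °C → α = 1.6×10⁻⁴ K⁻¹
Layer 3 at 1.8 °C → α = 0.76×10⁻⁴ K⁻¹
Layer 1: 260 × 2.9×10⁻⁴ × 1.7 = 0.12818 m
Layer 2: 0.95 × 830 × 1.6×10⁻⁴ = 0.12616 m
Layer 3: 0.76×10⁻⁴ × 1300 × 0.52 = 0.051376 m
Δh = 0.12818 + 0.12616 + 0.051376 = 0.305716 m ≈ 310 mm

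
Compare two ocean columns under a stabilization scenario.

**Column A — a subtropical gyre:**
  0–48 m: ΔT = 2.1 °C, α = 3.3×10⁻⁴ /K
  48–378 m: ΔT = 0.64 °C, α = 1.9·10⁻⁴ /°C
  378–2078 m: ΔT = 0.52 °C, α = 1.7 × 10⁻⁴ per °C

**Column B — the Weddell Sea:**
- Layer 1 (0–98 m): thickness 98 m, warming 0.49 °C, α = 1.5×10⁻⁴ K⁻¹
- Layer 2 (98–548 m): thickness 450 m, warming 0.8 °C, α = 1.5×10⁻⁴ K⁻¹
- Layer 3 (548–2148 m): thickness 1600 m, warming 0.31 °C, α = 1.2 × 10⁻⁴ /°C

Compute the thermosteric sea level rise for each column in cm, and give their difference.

A Layer 1: 48 × 2.1 × 3.3×10⁻⁴ = 0.033264 m
A 1.9×10⁻⁴ × 330 × 0.64 = 0.040128 m
A Layer 3: 0.52 × 1700 × 1.7×10⁻⁴ = 0.15028 m
A total: 0.223672 m
B Layer 1: 1.5×10⁻⁴ × 98 × 0.49 = 0.007203 m
B 0.8 × 450 × 1.5×10⁻⁴ = 0.05400 m
B 1.2×10⁻⁴ × 0.31 × 1600 = 0.05952 m
B total: 0.120723 m
Difference: 0.223672 − 0.120723 = 0.102949 m

Δh_A ≈ 22.4 cm, Δh_B ≈ 12.1 cm; difference ≈ 10.3 cm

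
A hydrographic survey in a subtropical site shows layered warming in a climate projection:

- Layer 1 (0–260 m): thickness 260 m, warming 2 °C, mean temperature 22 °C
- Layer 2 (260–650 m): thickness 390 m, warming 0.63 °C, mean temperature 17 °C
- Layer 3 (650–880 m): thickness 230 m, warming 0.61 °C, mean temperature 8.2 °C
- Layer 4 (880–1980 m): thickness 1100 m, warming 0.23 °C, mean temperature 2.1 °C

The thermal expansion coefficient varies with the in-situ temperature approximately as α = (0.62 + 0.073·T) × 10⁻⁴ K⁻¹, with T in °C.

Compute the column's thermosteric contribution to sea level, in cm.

Layer 1: α = (0.62 + 0.073×22)×10⁻⁴ = 2.226×10⁻⁴ K⁻¹
Layer 2: α = (0.62 + 0.073×17)×10⁻⁴ = 1.861×10⁻⁴ K⁻¹
Layer 3: α = (0.62 + 0.073×8.2)×10⁻⁴ = 1.2186×10⁻⁴ K⁻¹
Layer 4: α = (0.62 + 0.073×2.1)×10⁻⁴ = 0.7733×10⁻⁴ K⁻¹
0–260 m: 2.226×10⁻⁴ × 260 × 2 = 0.115752 m
260–650 m: 390 × 0.63 × 1.861×10⁻⁴ = 0.04572477 m
0.61 × 1.2186×10⁻⁴ × 230 = 0.017096958 m
0.7733×10⁻⁴ × 0.23 × 1100 = 0.01956449 m
Δh = 0.115752 + 0.04572477 + 0.017096958 + 0.01956449 = 0.198138218 m

about 19.8 cm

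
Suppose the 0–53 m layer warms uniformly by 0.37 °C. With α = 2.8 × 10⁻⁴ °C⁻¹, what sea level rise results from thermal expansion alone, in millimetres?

Δh = αΔT·H = 2.8×10⁻⁴ × 0.37 × 53 = 0.0054908 m

Δh ≈ 5.49 mm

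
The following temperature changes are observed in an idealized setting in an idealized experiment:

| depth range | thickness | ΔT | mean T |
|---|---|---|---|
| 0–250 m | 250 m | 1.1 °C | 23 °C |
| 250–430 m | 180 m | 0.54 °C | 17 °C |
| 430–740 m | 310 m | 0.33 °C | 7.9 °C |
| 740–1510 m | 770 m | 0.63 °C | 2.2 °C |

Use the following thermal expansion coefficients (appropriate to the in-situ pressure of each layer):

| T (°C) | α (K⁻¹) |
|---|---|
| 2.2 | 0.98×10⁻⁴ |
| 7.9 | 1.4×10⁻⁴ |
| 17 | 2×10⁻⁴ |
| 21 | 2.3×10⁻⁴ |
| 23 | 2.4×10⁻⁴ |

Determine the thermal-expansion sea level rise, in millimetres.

Layer 1 at 23 °C → α = 2.4×10⁻⁴ K⁻¹
Layer 2 at 17 °C → α = 2×10⁻⁴ K⁻¹
Layer 3 at 7.9 °C → α = 1.4×10⁻⁴ K⁻¹
Layer 4 at 2.2 °C → α = 0.98×10⁻⁴ K⁻¹
250 × 2.4×10⁻⁴ × 1.1 = 0.06600 m
Layer 2: 2×10⁻⁴ × 180 × 0.54 = 0.01944 m
1.4×10⁻⁴ × 0.33 × 310 = 0.014322 m
740–1510 m: 0.63 × 0.98×10⁻⁴ × 770 = 0.0475398 m
Δh = 0.06600 + 0.01944 + 0.014322 + 0.0475398 = 0.1473018 m ≈ 147 mm

147 mm of thermosteric rise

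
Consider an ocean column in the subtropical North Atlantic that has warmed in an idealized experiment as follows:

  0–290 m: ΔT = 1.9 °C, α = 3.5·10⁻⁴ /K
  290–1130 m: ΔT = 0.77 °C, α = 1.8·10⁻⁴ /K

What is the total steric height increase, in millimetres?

0–290 m: 1.9 × 3.5×10⁻⁴ × 290 = 0.19285 m
Layer 2: 840 × 1.8×10⁻⁴ × 0.77 = 0.116424 m
Δh = 0.19285 + 0.116424 = 0.309274 m

309 mm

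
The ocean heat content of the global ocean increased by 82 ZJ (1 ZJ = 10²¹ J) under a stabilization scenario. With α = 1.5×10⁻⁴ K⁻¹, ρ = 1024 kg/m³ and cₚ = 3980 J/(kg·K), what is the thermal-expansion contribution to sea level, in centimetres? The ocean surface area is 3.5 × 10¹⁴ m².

Per unit area: Q = 82×10²¹ / (3.5×10¹⁴) ≈ 2.343×10⁸ J/m²
Δh = αQ/(ρcₚ) = 1.5×10⁻⁴ × 2.343×10⁸ / (1024 × 3980) ≈ 0.0086234 m

0.86 cm of thermosteric rise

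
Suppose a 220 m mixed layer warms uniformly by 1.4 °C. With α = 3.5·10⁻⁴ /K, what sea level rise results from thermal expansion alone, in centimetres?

Δh ≈ 11 cm

Δh = αΔT·H = 3.5×10⁻⁴ × 1.4 × 220 = 0.10780 m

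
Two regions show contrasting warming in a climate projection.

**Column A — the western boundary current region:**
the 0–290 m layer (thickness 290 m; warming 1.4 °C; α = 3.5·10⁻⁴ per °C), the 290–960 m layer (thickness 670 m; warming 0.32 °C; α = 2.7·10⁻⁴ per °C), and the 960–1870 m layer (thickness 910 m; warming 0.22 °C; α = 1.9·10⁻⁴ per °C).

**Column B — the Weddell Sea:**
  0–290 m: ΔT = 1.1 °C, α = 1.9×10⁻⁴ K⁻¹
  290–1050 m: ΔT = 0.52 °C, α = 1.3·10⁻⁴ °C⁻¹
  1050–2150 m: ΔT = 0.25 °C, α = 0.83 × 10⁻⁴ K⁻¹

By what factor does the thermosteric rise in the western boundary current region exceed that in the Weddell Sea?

A 0–290 m: 3.5×10⁻⁴ × 290 × 1.4 = 0.14210 m
A Layer 2: 0.32 × 670 × 2.7×10⁻⁴ = 0.057888 m
A 960–1870 m: 910 × 0.22 × 1.9×10⁻⁴ = 0.038038 m
A total: 0.238026 m
B Layer 1: 1.9×10⁻⁴ × 1.1 × 290 = 0.06061 m
B 1.3×10⁻⁴ × 0.52 × 760 = 0.051376 m
B Layer 3: 1100 × 0.25 × 0.83×10⁻⁴ = 0.022825 m
B total: 0.134811 m
Ratio: 0.238026 / 0.134811 ≈ 1.766

a factor of 1.77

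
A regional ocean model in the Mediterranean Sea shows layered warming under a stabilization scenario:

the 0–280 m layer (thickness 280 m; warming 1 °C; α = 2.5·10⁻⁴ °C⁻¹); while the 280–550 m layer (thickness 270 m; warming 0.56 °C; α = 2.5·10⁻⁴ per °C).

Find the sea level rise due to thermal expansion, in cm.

Δh ≈ 10.8 cm

280 × 2.5×10⁻⁴ × 1 = 0.07000 m
270 × 0.56 × 2.5×10⁻⁴ = 0.03780 m
Δh = 0.07000 + 0.03780 = 0.10780 m ≈ 10.8 cm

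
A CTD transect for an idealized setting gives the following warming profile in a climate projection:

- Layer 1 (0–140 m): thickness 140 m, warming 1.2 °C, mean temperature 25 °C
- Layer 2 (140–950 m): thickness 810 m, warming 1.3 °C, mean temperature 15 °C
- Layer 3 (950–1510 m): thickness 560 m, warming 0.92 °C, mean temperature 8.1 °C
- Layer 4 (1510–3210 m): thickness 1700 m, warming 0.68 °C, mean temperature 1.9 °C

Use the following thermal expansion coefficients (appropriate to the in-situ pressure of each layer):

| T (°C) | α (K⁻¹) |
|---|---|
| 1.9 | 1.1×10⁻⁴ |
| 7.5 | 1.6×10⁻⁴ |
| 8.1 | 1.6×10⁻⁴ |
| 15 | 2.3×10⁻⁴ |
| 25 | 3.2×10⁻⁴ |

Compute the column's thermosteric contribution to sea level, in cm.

Layer 1 at 25 °C → α = 3.2×10⁻⁴ K⁻¹
Layer 2 at 15 °C → α = 2.3×10⁻⁴ K⁻¹
Layer 3 at 8.1 °C → α = 1.6×10⁻⁴ K⁻¹
Layer 4 at 1.9 °C → α = 1.1×10⁻⁴ K⁻¹
0–140 m: 140 × 1.2 × 3.2×10⁻⁴ = 0.05376 m
1.3 × 810 × 2.3×10⁻⁴ = 0.24219 m
Layer 3: 1.6×10⁻⁴ × 560 × 0.92 = 0.082432 m
1510–3210 m: 1700 × 0.68 × 1.1×10⁻⁴ = 0.12716 m
Δh = 0.05376 + 0.24219 + 0.082432 + 0.12716 = 0.505542 m

50.6 cm of thermosteric rise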